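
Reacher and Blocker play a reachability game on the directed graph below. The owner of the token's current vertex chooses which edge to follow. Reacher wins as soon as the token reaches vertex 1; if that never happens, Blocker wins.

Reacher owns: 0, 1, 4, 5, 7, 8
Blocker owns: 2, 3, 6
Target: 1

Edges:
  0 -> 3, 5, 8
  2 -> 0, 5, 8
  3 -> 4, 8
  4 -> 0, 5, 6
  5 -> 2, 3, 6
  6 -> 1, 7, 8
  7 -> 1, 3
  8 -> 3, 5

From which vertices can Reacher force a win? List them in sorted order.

1, 7

A0 = {1}
A1: add {7} — 7 (Reacher) has 7→1.
A2 = A1; e.g. 0 (Reacher) has no edge into A1. Fixed point.
Reacher's winning region = {1, 7}.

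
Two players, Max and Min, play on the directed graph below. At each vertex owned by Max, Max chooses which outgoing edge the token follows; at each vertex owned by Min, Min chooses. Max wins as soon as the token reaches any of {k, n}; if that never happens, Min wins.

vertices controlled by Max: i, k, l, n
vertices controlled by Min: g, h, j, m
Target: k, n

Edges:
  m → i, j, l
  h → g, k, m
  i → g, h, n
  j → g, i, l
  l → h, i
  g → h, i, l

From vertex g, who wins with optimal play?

Min

A0 = {k, n}
A1: add {i} — i (Max) has i→n.
A2: add {l} — l (Max) has l→i.
A3 = A2; e.g. g (Min) can still go to h. Fixed point.
g never enters the attractor, so Min can avoid the target forever.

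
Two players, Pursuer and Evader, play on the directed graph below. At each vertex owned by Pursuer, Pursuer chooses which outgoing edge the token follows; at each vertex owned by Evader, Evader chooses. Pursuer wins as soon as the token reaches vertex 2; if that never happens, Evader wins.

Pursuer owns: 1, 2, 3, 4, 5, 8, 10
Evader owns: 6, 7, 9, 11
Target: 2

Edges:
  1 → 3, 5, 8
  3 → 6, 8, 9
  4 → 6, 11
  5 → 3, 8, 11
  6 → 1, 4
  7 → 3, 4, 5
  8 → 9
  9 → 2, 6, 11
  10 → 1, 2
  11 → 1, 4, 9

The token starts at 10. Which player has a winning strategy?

Pursuer

A0 = {2}
A1: add {10} — 10 (Pursuer) has 10→2.
A2 = A1; e.g. 1 (Pursuer) has no edge into A1. Fixed point.
10 ∈ A1, so Pursuer can force the target.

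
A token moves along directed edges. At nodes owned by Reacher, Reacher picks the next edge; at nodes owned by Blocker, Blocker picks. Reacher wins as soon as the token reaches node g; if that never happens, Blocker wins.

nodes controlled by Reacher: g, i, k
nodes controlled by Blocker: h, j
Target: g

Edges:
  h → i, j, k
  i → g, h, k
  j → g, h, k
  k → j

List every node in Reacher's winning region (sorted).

A0 = {g}
A1: add {i} — i (Reacher) has i→g.
A2 = A1; e.g. h (Blocker) can still go to j. Fixed point.
Reacher's winning region = {g, i}.

g, i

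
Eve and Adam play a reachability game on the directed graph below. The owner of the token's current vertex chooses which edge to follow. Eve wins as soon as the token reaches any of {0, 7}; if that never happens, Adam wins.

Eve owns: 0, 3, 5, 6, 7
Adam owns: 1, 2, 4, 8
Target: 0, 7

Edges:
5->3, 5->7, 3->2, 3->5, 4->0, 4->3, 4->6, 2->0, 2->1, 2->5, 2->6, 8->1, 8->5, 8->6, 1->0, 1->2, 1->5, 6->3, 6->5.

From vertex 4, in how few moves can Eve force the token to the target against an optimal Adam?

A0 = {0, 7}
A1: add {5} — 5 (Eve) has 5→7.
A2: add {3, 6} — 3 (Eve) has 3→5; 6 (Eve) has 6→5.
A3: add {4} — 4 (Adam): all of {0, 3, 6} already in.
A4 = A3; e.g. 1 (Adam) can still go to 2. Fixed point.
4 enters the attractor at level 3, so Eve can force the target in 3 moves from there.

3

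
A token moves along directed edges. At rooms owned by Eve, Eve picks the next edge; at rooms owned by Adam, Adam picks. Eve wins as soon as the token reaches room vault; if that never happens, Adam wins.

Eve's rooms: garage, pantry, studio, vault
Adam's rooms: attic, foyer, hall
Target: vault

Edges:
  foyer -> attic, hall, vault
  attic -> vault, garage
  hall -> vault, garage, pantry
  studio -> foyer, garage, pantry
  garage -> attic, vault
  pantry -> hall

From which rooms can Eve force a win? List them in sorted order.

A0 = {vault}
A1: add {garage} — garage (Eve) has garage→vault.
A2: add {attic, studio} — attic (Adam): all of {vault, garage} already in; studio (Eve) has studio→garage.
A3 = A2; e.g. foyer (Adam) can still go to hall. Fixed point.
Eve's winning region = {attic, garage, studio, vault}.

attic, garage, studio, vault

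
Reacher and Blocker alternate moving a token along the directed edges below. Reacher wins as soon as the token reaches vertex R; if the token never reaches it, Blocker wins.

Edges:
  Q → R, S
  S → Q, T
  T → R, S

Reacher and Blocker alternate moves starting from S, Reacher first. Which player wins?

Blocker

Track states (vertex, player-to-move).
A0 = {(R,Reacher), (R,Blocker)}
A1: add {(Q,Reacher), (T,Reacher)}.
A2: add {(S,Blocker)}.
A3 = A2; e.g. (Q,Blocker) stays out. (S,Reacher) never enters ⇒ Blocker avoids the target.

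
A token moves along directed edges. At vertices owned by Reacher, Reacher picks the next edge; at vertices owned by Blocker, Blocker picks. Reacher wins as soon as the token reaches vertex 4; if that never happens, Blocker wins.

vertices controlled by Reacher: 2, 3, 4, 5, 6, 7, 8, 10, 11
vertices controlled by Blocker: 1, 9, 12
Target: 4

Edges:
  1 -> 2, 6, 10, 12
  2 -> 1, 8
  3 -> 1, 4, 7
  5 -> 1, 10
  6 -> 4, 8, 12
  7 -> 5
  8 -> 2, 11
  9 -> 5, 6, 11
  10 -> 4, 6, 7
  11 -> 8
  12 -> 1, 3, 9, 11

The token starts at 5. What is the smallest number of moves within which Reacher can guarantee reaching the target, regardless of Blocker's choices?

2

A0 = {4}
A1: add {3, 6, 10} — 3 (Reacher) has 3→4; 6 (Reacher) has 6→4; 10 (Reacher) has 10→4.
A2: add {5} — 5 (Reacher) has 5→10.
5 enters the attractor at level 2, so Reacher can force the target in 2 moves from there.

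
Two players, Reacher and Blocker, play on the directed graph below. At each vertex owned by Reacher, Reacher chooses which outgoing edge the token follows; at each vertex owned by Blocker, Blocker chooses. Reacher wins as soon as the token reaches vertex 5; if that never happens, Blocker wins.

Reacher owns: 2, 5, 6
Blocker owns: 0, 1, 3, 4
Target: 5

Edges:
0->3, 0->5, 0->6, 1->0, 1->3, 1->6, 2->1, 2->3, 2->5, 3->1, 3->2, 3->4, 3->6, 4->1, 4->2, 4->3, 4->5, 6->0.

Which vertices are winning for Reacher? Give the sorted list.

A0 = {5}
A1: add {2} — 2 (Reacher) has 2→5.
A2 = A1; e.g. 0 (Blocker) can still go to 3. Fixed point.
Reacher's winning region = {2, 5}.

2, 5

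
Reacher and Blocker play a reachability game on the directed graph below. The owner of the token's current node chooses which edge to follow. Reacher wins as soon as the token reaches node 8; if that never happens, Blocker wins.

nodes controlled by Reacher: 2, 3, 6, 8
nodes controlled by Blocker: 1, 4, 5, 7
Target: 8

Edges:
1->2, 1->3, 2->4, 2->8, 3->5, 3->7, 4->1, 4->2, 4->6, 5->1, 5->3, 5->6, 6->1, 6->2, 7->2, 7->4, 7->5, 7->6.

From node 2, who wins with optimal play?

Reacher

A0 = {8}
A1: add {2} — 2 (Reacher) has 2→8.
2 ∈ A1, so Reacher can force the target.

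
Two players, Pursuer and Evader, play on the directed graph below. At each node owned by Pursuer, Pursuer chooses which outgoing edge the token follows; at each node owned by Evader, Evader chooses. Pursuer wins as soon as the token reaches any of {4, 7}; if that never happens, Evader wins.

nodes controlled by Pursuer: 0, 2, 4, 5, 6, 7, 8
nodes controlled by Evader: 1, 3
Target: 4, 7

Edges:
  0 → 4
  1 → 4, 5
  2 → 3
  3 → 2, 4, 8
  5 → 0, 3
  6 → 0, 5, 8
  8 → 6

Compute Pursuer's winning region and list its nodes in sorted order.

0, 1, 4, 5, 6, 7, 8

A0 = {4, 7}
A1: add {0} — 0 (Pursuer) has 0→4.
A2: add {5, 6} — 5 (Pursuer) has 5→0; 6 (Pursuer) has 6→0.
A3: add {1, 8} — 1 (Evader): all of {4, 5} already in; 8 (Pursuer) has 8→6.
A4 = A3; e.g. 2 (Pursuer) has no edge into A3. Fixed point.
Pursuer's winning region = {0, 1, 4, 5, 6, 7, 8}.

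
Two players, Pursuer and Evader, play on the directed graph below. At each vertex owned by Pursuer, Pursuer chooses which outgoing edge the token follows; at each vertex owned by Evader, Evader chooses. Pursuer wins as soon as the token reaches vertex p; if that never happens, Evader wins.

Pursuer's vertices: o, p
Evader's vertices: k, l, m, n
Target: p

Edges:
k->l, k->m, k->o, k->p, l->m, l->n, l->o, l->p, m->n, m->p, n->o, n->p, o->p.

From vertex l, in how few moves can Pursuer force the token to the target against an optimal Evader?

A0 = {p}
A1: add {o} — o (Pursuer) has o→p.
A2: add {n} — n (Evader): all of {o, p} already in.
A3: add {m} — m (Evader): all of {n, p} already in.
A4: add {l} — l (Evader): all of {m, n, o, p} already in.
l enters the attractor at level 4, so Pursuer can force the target in 4 moves from there.

4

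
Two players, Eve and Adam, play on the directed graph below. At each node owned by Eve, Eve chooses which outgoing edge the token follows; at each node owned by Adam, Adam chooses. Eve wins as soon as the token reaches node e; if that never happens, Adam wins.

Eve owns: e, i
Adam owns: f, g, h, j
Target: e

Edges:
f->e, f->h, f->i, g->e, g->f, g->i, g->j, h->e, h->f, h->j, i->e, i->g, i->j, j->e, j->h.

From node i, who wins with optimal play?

Eve

A0 = {e}
A1: add {i} — i (Eve) has i→e.
A2 = A1; e.g. f (Adam) can still go to h. Fixed point.
i ∈ A1, so Eve can force the target.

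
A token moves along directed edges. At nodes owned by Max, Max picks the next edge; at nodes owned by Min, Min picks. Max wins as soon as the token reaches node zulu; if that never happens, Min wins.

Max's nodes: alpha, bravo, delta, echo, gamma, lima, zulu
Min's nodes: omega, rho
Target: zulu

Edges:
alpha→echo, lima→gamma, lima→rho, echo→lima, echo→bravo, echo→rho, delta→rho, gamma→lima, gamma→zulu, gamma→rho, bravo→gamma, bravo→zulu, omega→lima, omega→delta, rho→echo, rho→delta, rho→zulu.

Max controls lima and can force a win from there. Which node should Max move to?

A0 = {zulu}
A1: add {bravo, gamma} — gamma (Max) has gamma→zulu; bravo (Max) has bravo→zulu.
A2: add {echo, lima} — lima (Max) has lima→gamma; echo (Max) has echo→bravo.
A3: add {alpha} — alpha (Max) has alpha→echo.
A4 = A3; e.g. delta (Max) has no edge into A3. Fixed point.
From lima, successor gamma is in the attractor (rank 1); the other successor rho is not.

gamma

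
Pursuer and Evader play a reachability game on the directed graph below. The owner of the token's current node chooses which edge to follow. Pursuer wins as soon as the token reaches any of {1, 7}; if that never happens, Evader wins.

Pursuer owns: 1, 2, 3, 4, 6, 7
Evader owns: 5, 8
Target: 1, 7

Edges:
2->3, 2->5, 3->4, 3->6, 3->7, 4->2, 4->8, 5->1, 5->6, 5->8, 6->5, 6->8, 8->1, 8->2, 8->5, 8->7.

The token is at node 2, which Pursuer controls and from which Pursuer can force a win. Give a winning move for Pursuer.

A0 = {1, 7}
A1: add {3} — 3 (Pursuer) has 3→7.
A2: add {2} — 2 (Pursuer) has 2→3.
A3: add {4} — 4 (Pursuer) has 4→2.
A4 = A3; e.g. 5 (Evader) can still go to 6. Fixed point.
From 2, successor 3 is in the attractor (rank 1); the other successor 5 is not.

3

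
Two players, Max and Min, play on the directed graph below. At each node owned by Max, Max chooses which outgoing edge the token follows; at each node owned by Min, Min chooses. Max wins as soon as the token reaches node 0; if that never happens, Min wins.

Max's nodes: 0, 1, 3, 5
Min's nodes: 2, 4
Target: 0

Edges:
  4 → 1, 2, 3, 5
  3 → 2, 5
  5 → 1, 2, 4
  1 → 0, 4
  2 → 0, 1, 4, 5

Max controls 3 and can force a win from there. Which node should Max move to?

5

A0 = {0}
A1: add {1} — 1 (Max) has 1→0.
A2: add {5} — 5 (Max) has 5→1.
A3: add {3} — 3 (Max) has 3→5.
A4 = A3; e.g. 2 (Min) can still go to 4. Fixed point.
From 3, successor 5 is in the attractor (rank 2); the other successor 2 is not.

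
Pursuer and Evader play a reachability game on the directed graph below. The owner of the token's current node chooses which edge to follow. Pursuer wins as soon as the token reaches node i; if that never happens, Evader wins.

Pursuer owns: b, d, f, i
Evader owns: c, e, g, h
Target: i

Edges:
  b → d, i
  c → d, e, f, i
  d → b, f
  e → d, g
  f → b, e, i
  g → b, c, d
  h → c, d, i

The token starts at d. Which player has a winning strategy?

Pursuer

A0 = {i}
A1: add {b, f} — b (Pursuer) has b→i; f (Pursuer) has f→i.
A2: add {d} — d (Pursuer) has d→b.
A3 = A2; e.g. c (Evader) can still go to e. Fixed point.
d ∈ A2, so Pursuer can force the target.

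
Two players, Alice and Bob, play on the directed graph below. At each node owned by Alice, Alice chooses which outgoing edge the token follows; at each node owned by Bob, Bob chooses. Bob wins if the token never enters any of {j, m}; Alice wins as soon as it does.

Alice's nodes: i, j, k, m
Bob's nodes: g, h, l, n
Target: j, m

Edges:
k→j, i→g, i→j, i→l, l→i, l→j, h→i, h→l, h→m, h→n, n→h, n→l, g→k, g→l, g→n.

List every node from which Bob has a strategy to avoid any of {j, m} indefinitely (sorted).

A0 = {j, m}
A1: add {i, k} — i (Alice) has i→j; k (Alice) has k→j.
A2: add {l} — l (Bob): all of {i, j} already in.
A3 = A2; e.g. g (Bob) can still go to n. Fixed point.
Alice's attractor = {i, j, k, l, m}; Bob avoids the target exactly from the complement.

g, h, n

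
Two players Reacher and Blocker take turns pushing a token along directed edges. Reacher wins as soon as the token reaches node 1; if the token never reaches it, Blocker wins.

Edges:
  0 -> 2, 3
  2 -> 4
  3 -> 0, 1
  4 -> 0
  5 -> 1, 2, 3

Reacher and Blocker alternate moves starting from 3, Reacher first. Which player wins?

Reacher

Track states (vertex, player-to-move).
A0 = {(1,Reacher), (1,Blocker)}
A1: add {(3,Reacher), (5,Reacher)}.
(3,Reacher) ∈ A1 ⇒ Reacher forces the target.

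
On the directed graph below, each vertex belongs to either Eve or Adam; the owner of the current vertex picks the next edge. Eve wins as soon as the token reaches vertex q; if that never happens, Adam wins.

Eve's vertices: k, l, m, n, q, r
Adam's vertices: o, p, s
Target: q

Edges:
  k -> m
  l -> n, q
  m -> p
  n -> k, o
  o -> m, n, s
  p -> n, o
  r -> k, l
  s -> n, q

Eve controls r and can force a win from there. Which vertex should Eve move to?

A0 = {q}
A1: add {l} — l (Eve) has l→q.
A2: add {r} — r (Eve) has r→l.
A3 = A2; e.g. k (Eve) has no edge into A2. Fixed point.
From r, successor l is in the attractor (rank 1); the other successor k is not.

l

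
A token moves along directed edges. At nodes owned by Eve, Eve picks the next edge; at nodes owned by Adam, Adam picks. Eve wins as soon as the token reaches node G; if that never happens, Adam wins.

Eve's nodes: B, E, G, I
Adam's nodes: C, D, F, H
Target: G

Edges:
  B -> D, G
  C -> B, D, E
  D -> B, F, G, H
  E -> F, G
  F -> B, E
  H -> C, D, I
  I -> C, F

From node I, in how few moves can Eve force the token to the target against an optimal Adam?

3

A0 = {G}
A1: add {B, E} — B (Eve) has B→G; E (Eve) has E→G.
A2: add {F} — F (Adam): all of {B, E} already in.
A3: add {I} — I (Eve) has I→F.
A4 = A3; e.g. C (Adam) can still go to D. Fixed point.
I enters the attractor at level 3, so Eve can force the target in 3 moves from there.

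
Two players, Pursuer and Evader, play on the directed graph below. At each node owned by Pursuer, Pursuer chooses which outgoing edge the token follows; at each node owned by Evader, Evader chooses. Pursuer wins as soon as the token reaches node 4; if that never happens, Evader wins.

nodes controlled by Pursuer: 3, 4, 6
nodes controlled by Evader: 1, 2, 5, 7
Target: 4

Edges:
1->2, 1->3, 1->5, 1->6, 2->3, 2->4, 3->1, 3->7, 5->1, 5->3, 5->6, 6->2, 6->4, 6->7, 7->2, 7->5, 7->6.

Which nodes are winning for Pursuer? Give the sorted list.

A0 = {4}
A1: add {6} — 6 (Pursuer) has 6→4.
A2 = A1; e.g. 1 (Evader) can still go to 2. Fixed point.
Pursuer's winning region = {4, 6}.

4, 6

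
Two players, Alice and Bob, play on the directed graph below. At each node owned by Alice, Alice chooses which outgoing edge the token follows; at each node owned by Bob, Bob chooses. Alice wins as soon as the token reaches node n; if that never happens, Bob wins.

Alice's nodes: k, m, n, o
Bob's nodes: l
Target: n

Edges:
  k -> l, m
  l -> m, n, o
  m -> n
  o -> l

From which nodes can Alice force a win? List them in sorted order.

k, m, n

A0 = {n}
A1: add {m} — m (Alice) has m→n.
A2: add {k} — k (Alice) has k→m.
A3 = A2; e.g. l (Bob) can still go to o. Fixed point.
Alice's winning region = {k, m, n}.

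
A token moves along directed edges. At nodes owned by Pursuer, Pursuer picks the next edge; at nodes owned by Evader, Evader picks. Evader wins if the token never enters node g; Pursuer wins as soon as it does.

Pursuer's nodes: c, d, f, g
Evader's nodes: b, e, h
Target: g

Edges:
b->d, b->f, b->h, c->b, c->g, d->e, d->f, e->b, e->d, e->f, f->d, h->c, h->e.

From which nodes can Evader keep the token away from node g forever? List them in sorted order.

A0 = {g}
A1: add {c} — c (Pursuer) has c→g.
A2 = A1; e.g. b (Evader) can still go to d. Fixed point.
Pursuer's attractor = {c, g}; Evader avoids the target exactly from the complement.

b, d, e, f, h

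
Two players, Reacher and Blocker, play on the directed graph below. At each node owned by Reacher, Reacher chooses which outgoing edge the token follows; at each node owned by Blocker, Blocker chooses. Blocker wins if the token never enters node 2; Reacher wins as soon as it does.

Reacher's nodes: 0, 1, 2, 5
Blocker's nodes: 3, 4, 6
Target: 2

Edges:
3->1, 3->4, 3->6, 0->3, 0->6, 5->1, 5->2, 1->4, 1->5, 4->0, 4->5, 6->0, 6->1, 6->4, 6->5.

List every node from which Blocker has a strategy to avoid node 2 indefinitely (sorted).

0, 3, 4, 6

A0 = {2}
A1: add {5} — 5 (Reacher) has 5→2.
A2: add {1} — 1 (Reacher) has 1→5.
A3 = A2; e.g. 0 (Reacher) has no edge into A2. Fixed point.
Reacher's attractor = {1, 2, 5}; Blocker avoids the target exactly from the complement.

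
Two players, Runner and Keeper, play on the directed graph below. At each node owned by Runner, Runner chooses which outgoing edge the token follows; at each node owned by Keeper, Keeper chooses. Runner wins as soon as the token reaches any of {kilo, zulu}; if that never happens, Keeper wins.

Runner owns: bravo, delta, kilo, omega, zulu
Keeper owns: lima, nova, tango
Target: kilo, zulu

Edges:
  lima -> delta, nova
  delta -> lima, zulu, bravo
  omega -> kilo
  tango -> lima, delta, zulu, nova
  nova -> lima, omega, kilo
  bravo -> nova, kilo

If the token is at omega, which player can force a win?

Runner

A0 = {kilo, zulu}
A1: add {bravo, delta, omega} — delta (Runner) has delta→zulu; omega (Runner) has omega→kilo; bravo (Runner) has bravo→kilo.
A2 = A1; e.g. lima (Keeper) can still go to nova. Fixed point.
omega ∈ A1, so Runner can force the target.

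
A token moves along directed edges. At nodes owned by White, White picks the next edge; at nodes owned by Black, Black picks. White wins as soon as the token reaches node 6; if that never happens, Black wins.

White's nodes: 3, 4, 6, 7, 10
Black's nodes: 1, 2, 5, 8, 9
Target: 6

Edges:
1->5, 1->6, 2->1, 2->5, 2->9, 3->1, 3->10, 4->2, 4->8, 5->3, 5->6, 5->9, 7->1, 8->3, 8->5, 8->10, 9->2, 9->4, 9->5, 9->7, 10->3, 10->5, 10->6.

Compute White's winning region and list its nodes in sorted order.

A0 = {6}
A1: add {10} — 10 (White) has 10→6.
A2: add {3} — 3 (White) has 3→10.
A3 = A2; e.g. 1 (Black) can still go to 5. Fixed point.
White's winning region = {3, 6, 10}.

3, 6, 10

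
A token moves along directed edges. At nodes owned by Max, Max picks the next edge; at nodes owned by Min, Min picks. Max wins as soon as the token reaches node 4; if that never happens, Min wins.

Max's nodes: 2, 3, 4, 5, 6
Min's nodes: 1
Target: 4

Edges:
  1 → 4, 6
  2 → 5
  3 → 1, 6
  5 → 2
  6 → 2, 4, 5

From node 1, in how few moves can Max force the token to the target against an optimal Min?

2

A0 = {4}
A1: add {6} — 6 (Max) has 6→4.
A2: add {1, 3} — 1 (Min): all of {4, 6} already in; 3 (Max) has 3→6.
A3 = A2; e.g. 2 (Max) has no edge into A2. Fixed point.
1 enters the attractor at level 2, so Max can force the target in 2 moves from there.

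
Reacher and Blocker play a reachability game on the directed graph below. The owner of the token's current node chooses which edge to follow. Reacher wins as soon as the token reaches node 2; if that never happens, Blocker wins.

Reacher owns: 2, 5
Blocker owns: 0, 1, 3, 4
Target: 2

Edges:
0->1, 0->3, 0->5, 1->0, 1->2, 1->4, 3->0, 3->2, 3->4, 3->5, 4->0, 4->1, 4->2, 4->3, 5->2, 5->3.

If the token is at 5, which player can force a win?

Reacher

A0 = {2}
A1: add {5} — 5 (Reacher) has 5→2.
A2 = A1; e.g. 0 (Blocker) can still go to 1. Fixed point.
5 ∈ A1, so Reacher can force the target.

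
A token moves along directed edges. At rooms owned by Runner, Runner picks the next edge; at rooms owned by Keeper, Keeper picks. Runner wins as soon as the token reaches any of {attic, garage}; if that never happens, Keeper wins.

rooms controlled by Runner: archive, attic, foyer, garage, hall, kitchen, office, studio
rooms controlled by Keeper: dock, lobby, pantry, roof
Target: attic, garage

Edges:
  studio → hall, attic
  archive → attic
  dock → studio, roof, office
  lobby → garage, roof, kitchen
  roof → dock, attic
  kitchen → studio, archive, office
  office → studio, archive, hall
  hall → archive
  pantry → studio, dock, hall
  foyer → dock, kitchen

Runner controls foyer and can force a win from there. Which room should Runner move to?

kitchen

A0 = {attic, garage}
A1: add {archive, studio} — studio (Runner) has studio→attic; archive (Runner) has archive→attic.
A2: add {hall, kitchen, office} — kitchen (Runner) has kitchen→studio; office (Runner) has office→studio; hall (Runner) has hall→archive.
A3: add {foyer} — foyer (Runner) has foyer→kitchen.
A4 = A3; e.g. dock (Keeper) can still go to roof. Fixed point.
From foyer, successor kitchen is in the attractor (rank 2); the other successor dock is not.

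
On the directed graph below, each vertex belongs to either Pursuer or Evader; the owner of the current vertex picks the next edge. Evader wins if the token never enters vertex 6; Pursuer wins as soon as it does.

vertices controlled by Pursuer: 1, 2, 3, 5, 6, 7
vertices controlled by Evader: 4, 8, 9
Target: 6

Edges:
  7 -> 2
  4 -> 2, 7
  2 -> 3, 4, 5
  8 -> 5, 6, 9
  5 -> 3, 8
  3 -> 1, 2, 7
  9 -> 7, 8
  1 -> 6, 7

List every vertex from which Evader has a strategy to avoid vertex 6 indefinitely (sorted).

8, 9

A0 = {6}
A1: add {1} — 1 (Pursuer) has 1→6.
A2: add {3} — 3 (Pursuer) has 3→1.
A3: add {2, 5} — 2 (Pursuer) has 2→3; 5 (Pursuer) has 5→3.
A4: add {7} — 7 (Pursuer) has 7→2.
A5: add {4} — 4 (Evader): all of {2, 7} already in.
A6 = A5; e.g. 8 (Evader) can still go to 9. Fixed point.
Pursuer's attractor = {1, 2, 3, 4, 5, 6, 7}; Evader avoids the target exactly from the complement.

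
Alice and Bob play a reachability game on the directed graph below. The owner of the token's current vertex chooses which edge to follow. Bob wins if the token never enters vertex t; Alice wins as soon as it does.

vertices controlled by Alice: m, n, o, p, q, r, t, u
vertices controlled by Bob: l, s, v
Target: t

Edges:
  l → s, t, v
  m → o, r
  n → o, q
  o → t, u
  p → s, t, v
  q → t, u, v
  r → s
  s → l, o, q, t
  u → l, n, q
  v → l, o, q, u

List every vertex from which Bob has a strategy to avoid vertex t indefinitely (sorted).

A0 = {t}
A1: add {o, p, q} — o (Alice) has o→t; p (Alice) has p→t; q (Alice) has q→t.
A2: add {m, n, u} — m (Alice) has m→o; n (Alice) has n→o; u (Alice) has u→q.
A3 = A2; e.g. l (Bob) can still go to s. Fixed point.
Alice's attractor = {m, n, o, p, q, t, u}; Bob avoids the target exactly from the complement.

l, r, s, v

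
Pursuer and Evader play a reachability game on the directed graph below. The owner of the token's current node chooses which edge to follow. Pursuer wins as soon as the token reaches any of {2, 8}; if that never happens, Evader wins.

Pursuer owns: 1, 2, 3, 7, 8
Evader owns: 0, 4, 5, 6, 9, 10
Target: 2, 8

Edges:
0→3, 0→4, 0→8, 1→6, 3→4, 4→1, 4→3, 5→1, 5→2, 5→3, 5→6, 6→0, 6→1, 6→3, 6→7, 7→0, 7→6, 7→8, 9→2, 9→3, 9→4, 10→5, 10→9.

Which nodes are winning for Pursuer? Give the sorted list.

2, 7, 8

A0 = {2, 8}
A1: add {7} — 7 (Pursuer) has 7→8.
A2 = A1; e.g. 0 (Evader) can still go to 3. Fixed point.
Pursuer's winning region = {2, 7, 8}.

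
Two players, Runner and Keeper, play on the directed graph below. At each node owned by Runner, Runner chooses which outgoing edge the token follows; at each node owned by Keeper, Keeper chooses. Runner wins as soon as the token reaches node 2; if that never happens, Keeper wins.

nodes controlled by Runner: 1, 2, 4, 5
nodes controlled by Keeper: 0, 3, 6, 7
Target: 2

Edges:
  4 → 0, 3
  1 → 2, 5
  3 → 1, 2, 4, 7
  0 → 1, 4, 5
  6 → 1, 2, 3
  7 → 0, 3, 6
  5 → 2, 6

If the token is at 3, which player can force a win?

Keeper

A0 = {2}
A1: add {1, 5} — 1 (Runner) has 1→2; 5 (Runner) has 5→2.
A2 = A1; e.g. 0 (Keeper) can still go to 4. Fixed point.
3 never enters the attractor, so Keeper can avoid the target forever.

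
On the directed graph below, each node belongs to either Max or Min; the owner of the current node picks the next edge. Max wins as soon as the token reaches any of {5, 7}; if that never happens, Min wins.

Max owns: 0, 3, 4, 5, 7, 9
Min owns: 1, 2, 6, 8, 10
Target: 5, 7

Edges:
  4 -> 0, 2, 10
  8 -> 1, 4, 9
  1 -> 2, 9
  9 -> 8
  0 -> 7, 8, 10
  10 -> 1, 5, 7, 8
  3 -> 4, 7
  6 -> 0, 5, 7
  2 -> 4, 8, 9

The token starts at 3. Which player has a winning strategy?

A0 = {5, 7}
A1: add {0, 3} — 0 (Max) has 0→7; 3 (Max) has 3→7.
3 ∈ A1, so Max can force the target.

Max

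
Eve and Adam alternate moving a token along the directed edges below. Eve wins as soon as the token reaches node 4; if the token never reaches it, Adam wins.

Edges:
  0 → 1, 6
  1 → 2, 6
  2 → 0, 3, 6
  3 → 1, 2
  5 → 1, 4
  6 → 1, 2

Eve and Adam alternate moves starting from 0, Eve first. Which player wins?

Track states (vertex, player-to-move).
A0 = {(4,Eve), (4,Adam)}
A1: add {(5,Eve)}.
A2 = A1; e.g. (0,Eve) stays out. (0,Eve) never enters ⇒ Adam avoids the target.

Adam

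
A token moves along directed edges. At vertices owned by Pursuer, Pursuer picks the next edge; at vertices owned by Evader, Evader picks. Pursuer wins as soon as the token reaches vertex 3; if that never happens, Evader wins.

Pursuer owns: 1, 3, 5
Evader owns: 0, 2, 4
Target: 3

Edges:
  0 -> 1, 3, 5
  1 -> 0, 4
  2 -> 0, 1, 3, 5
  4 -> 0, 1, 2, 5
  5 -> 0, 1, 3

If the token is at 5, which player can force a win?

Pursuer

A0 = {3}
A1: add {5} — 5 (Pursuer) has 5→3.
A2 = A1; e.g. 0 (Evader) can still go to 1. Fixed point.
5 ∈ A1, so Pursuer can force the target.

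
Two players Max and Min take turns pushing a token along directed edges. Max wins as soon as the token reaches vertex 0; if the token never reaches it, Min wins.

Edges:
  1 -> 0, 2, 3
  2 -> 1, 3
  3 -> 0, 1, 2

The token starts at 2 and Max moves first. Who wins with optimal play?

Min

Track states (vertex, player-to-move).
A0 = {(0,Max), (0,Min)}
A1: add {(1,Max), (3,Max)}.
A2: add {(2,Min)}.
A3 = A2; e.g. (1,Min) stays out. (2,Max) never enters ⇒ Min avoids the target.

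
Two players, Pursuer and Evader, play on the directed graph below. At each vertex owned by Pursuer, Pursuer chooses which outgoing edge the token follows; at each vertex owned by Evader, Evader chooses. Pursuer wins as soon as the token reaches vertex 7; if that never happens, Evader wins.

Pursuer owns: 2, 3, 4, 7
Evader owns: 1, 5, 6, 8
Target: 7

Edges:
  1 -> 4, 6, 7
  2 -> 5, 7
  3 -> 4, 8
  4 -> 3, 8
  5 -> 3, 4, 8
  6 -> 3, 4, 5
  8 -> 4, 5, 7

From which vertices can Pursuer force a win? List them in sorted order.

A0 = {7}
A1: add {2} — 2 (Pursuer) has 2→7.
A2 = A1; e.g. 1 (Evader) can still go to 4. Fixed point.
Pursuer's winning region = {2, 7}.

2, 7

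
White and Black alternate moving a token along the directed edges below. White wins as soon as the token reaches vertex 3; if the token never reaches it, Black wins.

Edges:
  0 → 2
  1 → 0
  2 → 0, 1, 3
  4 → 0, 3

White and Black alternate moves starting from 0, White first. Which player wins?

Black

Track states (vertex, player-to-move).
A0 = {(3,White), (3,Black)}
A1: add {(2,White), (4,White)}.
A2: add {(0,Black)}.
A3: add {(1,White)}.
A4 = A3; e.g. (0,White) stays out. (0,White) never enters ⇒ Black avoids the target.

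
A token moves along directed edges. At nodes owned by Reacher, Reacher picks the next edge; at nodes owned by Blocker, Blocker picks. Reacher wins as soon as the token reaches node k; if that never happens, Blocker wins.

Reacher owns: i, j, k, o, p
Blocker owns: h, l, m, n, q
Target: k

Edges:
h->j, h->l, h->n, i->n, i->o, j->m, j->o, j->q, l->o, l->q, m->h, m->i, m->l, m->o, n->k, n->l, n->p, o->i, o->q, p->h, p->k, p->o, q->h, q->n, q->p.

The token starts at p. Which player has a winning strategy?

Reacher

A0 = {k}
A1: add {p} — p (Reacher) has p→k.
A2 = A1; e.g. h (Blocker) can still go to j. Fixed point.
p ∈ A1, so Reacher can force the target.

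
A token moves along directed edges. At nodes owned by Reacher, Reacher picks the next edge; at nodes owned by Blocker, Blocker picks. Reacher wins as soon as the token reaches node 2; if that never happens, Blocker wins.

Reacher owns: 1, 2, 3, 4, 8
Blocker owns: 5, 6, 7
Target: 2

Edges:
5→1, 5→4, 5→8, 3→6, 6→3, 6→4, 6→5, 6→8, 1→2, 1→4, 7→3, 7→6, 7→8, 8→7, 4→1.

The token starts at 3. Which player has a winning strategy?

A0 = {2}
A1: add {1} — 1 (Reacher) has 1→2.
A2: add {4} — 4 (Reacher) has 4→1.
A3 = A2; e.g. 3 (Reacher) has no edge into A2. Fixed point.
3 never enters the attractor, so Blocker can avoid the target forever.

Blocker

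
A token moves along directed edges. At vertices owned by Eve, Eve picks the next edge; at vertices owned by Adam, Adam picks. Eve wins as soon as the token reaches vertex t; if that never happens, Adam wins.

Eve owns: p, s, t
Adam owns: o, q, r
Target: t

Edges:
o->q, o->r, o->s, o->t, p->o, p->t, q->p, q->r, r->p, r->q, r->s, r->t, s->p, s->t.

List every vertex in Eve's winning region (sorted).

p, s, t

A0 = {t}
A1: add {p, s} — p (Eve) has p→t; s (Eve) has s→t.
A2 = A1; e.g. o (Adam) can still go to q. Fixed point.
Eve's winning region = {p, s, t}.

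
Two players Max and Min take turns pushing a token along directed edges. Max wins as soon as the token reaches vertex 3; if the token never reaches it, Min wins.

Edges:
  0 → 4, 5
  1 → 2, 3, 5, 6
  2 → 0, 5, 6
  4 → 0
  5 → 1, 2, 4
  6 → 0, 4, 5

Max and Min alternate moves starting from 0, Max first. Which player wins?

Track states (vertex, player-to-move).
A0 = {(3,Max), (3,Min)}
A1: add {(1,Max)}.
A2 = A1; e.g. (0,Max) stays out. (0,Max) never enters ⇒ Min avoids the target.

Min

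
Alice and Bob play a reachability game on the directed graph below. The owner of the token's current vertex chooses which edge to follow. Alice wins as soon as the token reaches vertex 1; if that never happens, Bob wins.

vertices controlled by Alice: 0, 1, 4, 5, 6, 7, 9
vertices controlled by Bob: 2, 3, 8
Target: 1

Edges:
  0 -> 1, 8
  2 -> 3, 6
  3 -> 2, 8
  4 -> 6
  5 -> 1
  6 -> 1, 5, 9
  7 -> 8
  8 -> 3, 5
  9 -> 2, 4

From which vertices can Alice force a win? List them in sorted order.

A0 = {1}
A1: add {0, 5, 6} — 0 (Alice) has 0→1; 5 (Alice) has 5→1; 6 (Alice) has 6→1.
A2: add {4} — 4 (Alice) has 4→6.
A3: add {9} — 9 (Alice) has 9→4.
A4 = A3; e.g. 2 (Bob) can still go to 3. Fixed point.
Alice's winning region = {0, 1, 4, 5, 6, 9}.

0, 1, 4, 5, 6, 9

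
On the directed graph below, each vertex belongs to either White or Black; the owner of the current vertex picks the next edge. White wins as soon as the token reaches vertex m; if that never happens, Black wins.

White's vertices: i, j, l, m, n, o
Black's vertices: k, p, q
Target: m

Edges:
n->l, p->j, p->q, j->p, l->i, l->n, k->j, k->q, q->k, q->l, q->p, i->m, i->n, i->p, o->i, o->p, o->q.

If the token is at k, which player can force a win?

Black

A0 = {m}
A1: add {i} — i (White) has i→m.
A2: add {l, o} — l (White) has l→i; o (White) has o→i.
A3: add {n} — n (White) has n→l.
A4 = A3; e.g. j (White) has no edge into A3. Fixed point.
k never enters the attractor, so Black can avoid the target forever.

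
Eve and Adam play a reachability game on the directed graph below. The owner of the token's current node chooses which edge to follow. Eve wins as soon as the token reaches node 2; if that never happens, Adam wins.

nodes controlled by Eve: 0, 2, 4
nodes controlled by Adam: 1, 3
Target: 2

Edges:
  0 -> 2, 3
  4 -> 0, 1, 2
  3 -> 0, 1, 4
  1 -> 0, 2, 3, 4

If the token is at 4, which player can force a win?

A0 = {2}
A1: add {0, 4} — 0 (Eve) has 0→2; 4 (Eve) has 4→2.
A2 = A1; e.g. 1 (Adam) can still go to 3. Fixed point.
4 ∈ A1, so Eve can force the target.

Eve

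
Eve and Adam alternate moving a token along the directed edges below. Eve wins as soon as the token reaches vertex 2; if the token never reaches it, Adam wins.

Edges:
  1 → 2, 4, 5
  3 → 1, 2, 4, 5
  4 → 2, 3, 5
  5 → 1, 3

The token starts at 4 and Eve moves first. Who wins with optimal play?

Eve

Track states (vertex, player-to-move).
A0 = {(2,Eve), (2,Adam)}
A1: add {(1,Eve), (3,Eve), (4,Eve)}.
(4,Eve) ∈ A1 ⇒ Eve forces the target.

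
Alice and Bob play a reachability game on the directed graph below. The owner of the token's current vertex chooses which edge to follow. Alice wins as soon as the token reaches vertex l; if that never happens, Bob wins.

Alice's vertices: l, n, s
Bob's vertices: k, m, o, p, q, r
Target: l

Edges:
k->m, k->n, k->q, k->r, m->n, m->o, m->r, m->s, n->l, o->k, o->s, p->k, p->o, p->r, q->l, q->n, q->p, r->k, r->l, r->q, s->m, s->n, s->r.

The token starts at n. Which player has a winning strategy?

A0 = {l}
A1: add {n} — n (Alice) has n→l.
n ∈ A1, so Alice can force the target.

Alice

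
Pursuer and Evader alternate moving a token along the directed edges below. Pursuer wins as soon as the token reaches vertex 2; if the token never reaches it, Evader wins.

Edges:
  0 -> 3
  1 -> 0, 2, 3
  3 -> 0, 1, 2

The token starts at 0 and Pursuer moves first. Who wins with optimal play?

Track states (vertex, player-to-move).
A0 = {(2,Pursuer), (2,Evader)}
A1: add {(1,Pursuer), (3,Pursuer)}.
A2: add {(0,Evader)}.
A3 = A2; e.g. (0,Pursuer) stays out. (0,Pursuer) never enters ⇒ Evader avoids the target.

Evader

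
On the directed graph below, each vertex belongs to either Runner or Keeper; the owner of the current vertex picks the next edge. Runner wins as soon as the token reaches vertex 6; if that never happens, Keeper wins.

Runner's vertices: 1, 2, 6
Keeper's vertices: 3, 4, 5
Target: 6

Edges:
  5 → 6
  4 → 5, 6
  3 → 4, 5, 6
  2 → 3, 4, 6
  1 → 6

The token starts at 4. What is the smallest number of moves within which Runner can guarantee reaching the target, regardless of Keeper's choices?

A0 = {6}
A1: add {1, 2, 5} — 1 (Runner) has 1→6; 2 (Runner) has 2→6; 5 (Keeper): all of {6} already in.
A2: add {4} — 4 (Keeper): all of {5, 6} already in.
4 enters the attractor at level 2, so Runner can force the target in 2 moves from there.

2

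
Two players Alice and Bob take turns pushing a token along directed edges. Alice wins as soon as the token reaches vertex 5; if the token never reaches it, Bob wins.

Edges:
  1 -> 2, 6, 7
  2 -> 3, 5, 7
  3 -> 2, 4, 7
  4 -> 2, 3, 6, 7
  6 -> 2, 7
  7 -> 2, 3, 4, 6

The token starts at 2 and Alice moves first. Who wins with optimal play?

Alice

Track states (vertex, player-to-move).
A0 = {(5,Alice), (5,Bob)}
A1: add {(2,Alice)}.
(2,Alice) ∈ A1 ⇒ Alice forces the target.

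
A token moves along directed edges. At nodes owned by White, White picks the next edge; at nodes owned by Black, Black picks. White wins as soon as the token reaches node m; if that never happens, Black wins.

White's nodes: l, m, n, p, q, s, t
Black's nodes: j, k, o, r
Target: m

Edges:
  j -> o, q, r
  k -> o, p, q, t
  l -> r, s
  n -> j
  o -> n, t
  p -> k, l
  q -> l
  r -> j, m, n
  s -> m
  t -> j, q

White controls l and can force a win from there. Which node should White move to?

s

A0 = {m}
A1: add {s} — s (White) has s→m.
A2: add {l} — l (White) has l→s.
A3: add {p, q} — p (White) has p→l; q (White) has q→l.
A4: add {t} — t (White) has t→q.
A5 = A4; e.g. j (Black) can still go to o. Fixed point.
From l, successor s is in the attractor (rank 1); the other successor r is not.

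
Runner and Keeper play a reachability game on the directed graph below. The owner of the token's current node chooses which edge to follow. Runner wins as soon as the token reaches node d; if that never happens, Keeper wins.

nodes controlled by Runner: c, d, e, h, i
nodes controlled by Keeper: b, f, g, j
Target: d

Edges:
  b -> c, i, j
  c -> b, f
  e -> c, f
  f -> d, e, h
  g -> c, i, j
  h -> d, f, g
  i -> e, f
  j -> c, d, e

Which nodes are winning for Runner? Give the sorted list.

d, h

A0 = {d}
A1: add {h} — h (Runner) has h→d.
A2 = A1; e.g. b (Keeper) can still go to c. Fixed point.
Runner's winning region = {d, h}.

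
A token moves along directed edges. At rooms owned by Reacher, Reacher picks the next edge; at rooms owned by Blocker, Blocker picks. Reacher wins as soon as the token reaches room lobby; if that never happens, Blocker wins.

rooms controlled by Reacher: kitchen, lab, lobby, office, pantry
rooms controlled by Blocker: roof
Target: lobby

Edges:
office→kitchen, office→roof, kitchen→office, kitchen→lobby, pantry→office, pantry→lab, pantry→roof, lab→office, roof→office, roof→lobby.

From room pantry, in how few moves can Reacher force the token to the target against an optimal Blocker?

A0 = {lobby}
A1: add {kitchen} — kitchen (Reacher) has kitchen→lobby.
A2: add {office} — office (Reacher) has office→kitchen.
A3: add {lab, pantry, roof} — pantry (Reacher) has pantry→office; lab (Reacher) has lab→office; roof (Blocker): all of {office, lobby} already in.
A3 = all vertices. Fixed point.
pantry enters the attractor at level 3, so Reacher can force the target in 3 moves from there.

3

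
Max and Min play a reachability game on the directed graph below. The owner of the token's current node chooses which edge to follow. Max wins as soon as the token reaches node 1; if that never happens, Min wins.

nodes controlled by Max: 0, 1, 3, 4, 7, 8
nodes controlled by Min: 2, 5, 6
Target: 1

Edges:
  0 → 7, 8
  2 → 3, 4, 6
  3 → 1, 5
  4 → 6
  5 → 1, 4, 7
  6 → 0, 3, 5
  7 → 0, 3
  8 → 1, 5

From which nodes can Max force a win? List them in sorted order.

0, 1, 3, 7, 8

A0 = {1}
A1: add {3, 8} — 3 (Max) has 3→1; 8 (Max) has 8→1.
A2: add {0, 7} — 0 (Max) has 0→8; 7 (Max) has 7→3.
A3 = A2; e.g. 2 (Min) can still go to 4. Fixed point.
Max's winning region = {0, 1, 3, 7, 8}.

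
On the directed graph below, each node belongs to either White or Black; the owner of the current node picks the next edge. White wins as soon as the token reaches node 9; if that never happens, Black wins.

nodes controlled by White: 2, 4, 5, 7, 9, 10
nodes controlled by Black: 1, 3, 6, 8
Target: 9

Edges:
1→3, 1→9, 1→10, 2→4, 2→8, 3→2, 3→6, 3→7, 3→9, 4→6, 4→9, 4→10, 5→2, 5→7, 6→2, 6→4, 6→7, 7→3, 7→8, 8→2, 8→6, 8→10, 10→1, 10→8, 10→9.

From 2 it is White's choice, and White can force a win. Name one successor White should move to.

4

A0 = {9}
A1: add {4, 10} — 4 (White) has 4→9; 10 (White) has 10→9.
A2: add {2} — 2 (White) has 2→4.
A3: add {5} — 5 (White) has 5→2.
A4 = A3; e.g. 1 (Black) can still go to 3. Fixed point.
From 2, successor 4 is in the attractor (rank 1); the other successor 8 is not.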